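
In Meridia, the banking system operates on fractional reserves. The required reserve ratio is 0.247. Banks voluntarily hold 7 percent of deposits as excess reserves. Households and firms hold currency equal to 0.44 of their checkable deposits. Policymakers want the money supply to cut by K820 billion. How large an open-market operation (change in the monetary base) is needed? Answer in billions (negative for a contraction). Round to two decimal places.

The money multiplier is m = (1 + c) / (rr + e + c) = (1 + 0.44) / (0.247 + 0.07 + 0.44) ≈ 1.902246.
ΔMB = ΔM / m = (−820) / 1.902246 ≈ -431.0694 billion.

-431.07 billion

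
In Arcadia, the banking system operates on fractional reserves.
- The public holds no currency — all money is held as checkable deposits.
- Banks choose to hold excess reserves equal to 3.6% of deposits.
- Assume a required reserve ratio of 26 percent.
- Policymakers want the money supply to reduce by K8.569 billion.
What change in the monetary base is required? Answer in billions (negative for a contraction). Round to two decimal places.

-2.54 billion

The money multiplier is m = 1 / (rr + e) = 1 / (0.26 + 0.036) ≈ 3.3784.
ΔMB = ΔM / m = (−8.569) / 3.3784 ≈ -2.5364 billion.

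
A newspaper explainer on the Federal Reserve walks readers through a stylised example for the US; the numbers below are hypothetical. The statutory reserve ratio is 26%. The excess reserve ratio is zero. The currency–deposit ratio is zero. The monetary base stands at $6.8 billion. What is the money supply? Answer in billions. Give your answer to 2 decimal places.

With no currency drain or excess reserves, the money multiplier is m = 1/rr = 1/0.26 ≈ 3.8462.
Money supply M = m × MB = 3.8462 × 6.8 ≈ 26.1542 billion.

$26.15 billion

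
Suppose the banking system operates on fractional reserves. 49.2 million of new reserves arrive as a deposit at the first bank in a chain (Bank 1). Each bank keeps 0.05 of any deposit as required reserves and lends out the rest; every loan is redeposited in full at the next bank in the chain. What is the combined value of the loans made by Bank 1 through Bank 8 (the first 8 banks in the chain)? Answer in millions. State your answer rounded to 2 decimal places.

Bank i lends (1 − rr)^i of the original deposit: Bank 1 lends 49.2·0.9500 = 46.7400, Bank 2 lends 49.2·0.9500² = 44.4030, and so on.
Summing a geometric series: total = 49.2·[0.9500·(1 − 0.9500^8) / (1 − 0.9500)] ≈ 314.6346 million.

314.63 million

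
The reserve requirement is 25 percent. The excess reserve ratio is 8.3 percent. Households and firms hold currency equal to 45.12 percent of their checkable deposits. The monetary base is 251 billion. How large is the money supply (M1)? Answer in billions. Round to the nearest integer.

464 billion

The money multiplier is m = (1 + c) / (rr + e + c) = (1 + 0.4512) / (0.25 + 0.083 + 0.4512) ≈ 1.8505.
So M = m × MB = 1.8505 × 251 = 464.4755 billion.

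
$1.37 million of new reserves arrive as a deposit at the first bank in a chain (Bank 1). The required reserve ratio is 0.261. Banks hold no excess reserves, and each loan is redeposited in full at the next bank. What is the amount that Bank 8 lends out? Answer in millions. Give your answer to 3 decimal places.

$0.122 million

Each bank lends a fraction (1 − rr) = 0.7390 of the deposit it receives, so Bank 8 receives 1.37·0.7390^7 and lends 1.37·0.7390^8 ≈ 0.1219 million.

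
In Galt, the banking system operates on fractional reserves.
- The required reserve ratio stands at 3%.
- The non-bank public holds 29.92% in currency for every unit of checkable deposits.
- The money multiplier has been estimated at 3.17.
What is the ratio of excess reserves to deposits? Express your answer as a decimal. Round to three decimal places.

Using m = 3.17. Since m = (1 + c)/(c + rr + e), the denominator satisfies c + rr + e = (1 + c)/m = (1 + 0.2992) / 3.17 ≈ 0.409842.
With c = 0.2992 and rr = 0.03, the ratio of excess reserves to deposits is 0.409842 − 0.2992 − 0.03 = 0.080642.

0.081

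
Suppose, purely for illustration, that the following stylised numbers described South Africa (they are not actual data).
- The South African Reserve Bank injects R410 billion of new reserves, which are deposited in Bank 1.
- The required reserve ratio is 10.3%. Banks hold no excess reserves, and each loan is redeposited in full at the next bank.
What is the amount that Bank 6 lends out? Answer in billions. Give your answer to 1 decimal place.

R213.6 billion

Each bank lends a fraction (1 − rr) = 0.8970 of the deposit it receives, so Bank 6 receives 410·0.8970^5 and lends 410·0.8970^6 ≈ 213.5691 billion.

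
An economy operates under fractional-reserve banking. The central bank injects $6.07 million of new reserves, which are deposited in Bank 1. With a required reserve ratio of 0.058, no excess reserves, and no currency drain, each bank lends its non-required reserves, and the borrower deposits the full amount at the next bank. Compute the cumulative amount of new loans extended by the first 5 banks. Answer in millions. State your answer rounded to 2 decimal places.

Bank i lends (1 − rr)^i of the original deposit: Bank 1 lends 6.07·0.9420 ≈ 5.7179, Bank 2 lends 6.07·0.9420² ≈ 5.3863, and so on.
Summing a geometric series: total = 6.07·[0.9420·(1 − 0.9420^5) / (1 − 0.9420)] ≈ 25.4601 million.

$25.46 million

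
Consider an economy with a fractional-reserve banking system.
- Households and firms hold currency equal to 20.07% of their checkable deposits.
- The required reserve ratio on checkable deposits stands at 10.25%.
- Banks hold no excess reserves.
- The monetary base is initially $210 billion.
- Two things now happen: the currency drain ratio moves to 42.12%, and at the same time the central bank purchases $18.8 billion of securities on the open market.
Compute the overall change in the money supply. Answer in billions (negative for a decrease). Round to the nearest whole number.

-211 billion

Before: m₁ = (1 + 0.2007) / (0.1025 + 0.2007) ≈ 3.9601, MB₁ = 210, so M₁ = 3.9601 × 210 = 831.621 billion.
After: m₂ = (1 + 0.4212) / (0.1025 + 0.4212) ≈ 2.7138, MB₂ = 210 + 18.8 = 228.8, so M₂ = 2.7138 × 228.8 ≈ 620.9174 billion.
ΔM = M₂ − M₁ = 620.9174 − 831.621 = -210.7036 billion.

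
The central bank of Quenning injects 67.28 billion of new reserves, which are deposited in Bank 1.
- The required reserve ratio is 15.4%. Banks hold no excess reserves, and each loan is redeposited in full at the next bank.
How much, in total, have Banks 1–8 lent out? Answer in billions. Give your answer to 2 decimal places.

Bank i lends (1 − rr)^i of the original deposit: Bank 1 lends 67.28·0.8460 ≈ 56.9189, Bank 2 lends 67.28·0.8460² ≈ 48.1534, and so on.
Summing a geometric series: total = 67.28·[0.8460·(1 − 0.8460^8) / (1 − 0.8460)] ≈ 272.6195 billion.

272.62 billion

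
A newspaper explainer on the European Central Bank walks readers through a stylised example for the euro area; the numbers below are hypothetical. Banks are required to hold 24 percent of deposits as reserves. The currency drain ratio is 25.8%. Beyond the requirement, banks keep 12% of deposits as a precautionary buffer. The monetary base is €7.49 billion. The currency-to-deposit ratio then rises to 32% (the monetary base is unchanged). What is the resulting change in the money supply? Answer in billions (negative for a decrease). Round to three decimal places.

-0.707 billion

Initially m₁ = (1 + 0.258) / (0.24 + 0.12 + 0.258) ≈ 2.03560, so M₁ = 2.03560 × 7.49 ≈ 15.2466 billion.
After the change m₂ = (1 + 0.32) / (0.24 + 0.12 + 0.32) ≈ 1.94118, so M₂ = 1.94118 × 7.49 ≈ 14.5394 billion.
ΔM = M₂ − M₁ = 14.5394 − 15.2466 = -0.7072 billion.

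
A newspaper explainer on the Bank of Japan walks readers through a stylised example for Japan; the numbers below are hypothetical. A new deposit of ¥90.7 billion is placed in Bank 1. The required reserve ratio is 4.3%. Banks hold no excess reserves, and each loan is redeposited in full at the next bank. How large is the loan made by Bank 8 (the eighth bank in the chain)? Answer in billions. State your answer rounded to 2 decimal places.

Each bank lends a fraction (1 − rr) = 0.9570 of the deposit it receives, so Bank 8 receives 90.7·0.9570^7 and lends 90.7·0.9570^8 ≈ 63.8121 billion.

¥63.81 billion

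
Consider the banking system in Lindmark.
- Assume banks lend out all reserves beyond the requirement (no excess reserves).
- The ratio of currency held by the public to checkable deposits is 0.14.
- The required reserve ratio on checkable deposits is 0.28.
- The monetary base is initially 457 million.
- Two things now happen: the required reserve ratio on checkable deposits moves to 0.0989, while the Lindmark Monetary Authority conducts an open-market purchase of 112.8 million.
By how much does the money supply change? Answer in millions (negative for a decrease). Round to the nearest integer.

Before: m₁ = (1 + 0.14) / (0.28 + 0.14) ≈ 2.7143, MB₁ = 457, so M₁ = 2.7143 × 457 = 1240.4351 million.
After: m₂ = (1 + 0.14) / (0.0989 + 0.14) ≈ 4.7719, MB₂ = 457 + 112.8 = 569.8, so M₂ = 4.7719 × 569.8 ≈ 2719.0286 million.
ΔM = M₂ − M₁ = 2719.0286 − 1240.4351 = 1478.5935 million.

1479 million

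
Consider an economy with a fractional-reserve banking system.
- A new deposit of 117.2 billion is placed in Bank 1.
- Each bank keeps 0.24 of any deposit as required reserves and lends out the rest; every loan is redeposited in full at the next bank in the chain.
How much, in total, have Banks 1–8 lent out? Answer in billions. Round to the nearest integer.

330 billion

Bank i lends (1 − rr)^i of the original deposit: Bank 1 lends 117.2·0.7600 = 89.0720, Bank 2 lends 117.2·0.7600² ≈ 67.6947, and so on.
Summing a geometric series: total = 117.2·[0.7600·(1 − 0.7600^8) / (1 − 0.7600)] ≈ 329.8249 billion.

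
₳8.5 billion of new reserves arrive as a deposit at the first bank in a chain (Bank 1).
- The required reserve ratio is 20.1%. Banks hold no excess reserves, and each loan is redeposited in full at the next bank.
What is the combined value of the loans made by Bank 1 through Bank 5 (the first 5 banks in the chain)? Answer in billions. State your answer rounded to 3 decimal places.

₳22.786 billion

Bank i lends (1 − rr)^i of the original deposit: Bank 1 lends 8.5·0.7990 = 6.7915, Bank 2 lends 8.5·0.7990² ≈ 5.4264, and so on.
Summing a geometric series: total = 8.5·[0.7990·(1 − 0.7990^5) / (1 − 0.7990)] ≈ 22.7857 billion.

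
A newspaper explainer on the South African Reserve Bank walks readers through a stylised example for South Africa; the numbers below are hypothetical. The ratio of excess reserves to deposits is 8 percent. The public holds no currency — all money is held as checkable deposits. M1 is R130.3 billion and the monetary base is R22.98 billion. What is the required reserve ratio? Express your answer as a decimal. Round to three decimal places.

0.096

Using m = M/MB = 130.3/22.98 ≈ 5.670148. Since m = (1 + c)/(c + rr + e), the denominator satisfies c + rr + e = (1 + c)/m = (1 + 0) / 5.670148 ≈ 0.176362.
With c = 0 and e = 0.08, the required reserve ratio is 0.176362 − 0 − 0.08 = 0.096362.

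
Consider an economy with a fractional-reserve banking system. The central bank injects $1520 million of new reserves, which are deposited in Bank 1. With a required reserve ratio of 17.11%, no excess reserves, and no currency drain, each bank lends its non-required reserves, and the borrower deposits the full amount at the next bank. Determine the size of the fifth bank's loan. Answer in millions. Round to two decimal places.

$594.78 million

Each bank lends a fraction (1 − rr) = 0.8289 of the deposit it receives, so Bank 5 receives 1520·0.8289^4 and lends 1520·0.8289^5 ≈ 594.7772 million.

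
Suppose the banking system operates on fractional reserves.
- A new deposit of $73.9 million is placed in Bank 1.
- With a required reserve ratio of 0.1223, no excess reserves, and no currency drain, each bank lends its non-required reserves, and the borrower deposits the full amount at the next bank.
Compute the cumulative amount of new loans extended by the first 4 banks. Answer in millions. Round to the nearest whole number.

Bank i lends (1 − rr)^i of the original deposit: Bank 1 lends 73.9·0.8777 ≈ 64.8620, Bank 2 lends 73.9·0.8777² ≈ 56.9294, and so on.
Summing a geometric series: total = 73.9·[0.8777·(1 − 0.8777^4) / (1 − 0.8777)] ≈ 215.6144 million.

$216 million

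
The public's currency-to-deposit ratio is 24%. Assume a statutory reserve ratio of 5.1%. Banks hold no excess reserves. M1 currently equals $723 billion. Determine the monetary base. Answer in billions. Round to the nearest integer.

The money multiplier is m = (1 + c) / (rr + c) = (1 + 0.24) / (0.051 + 0.24) ≈ 4.2612.
MB = M / m = 723 / 4.2612 ≈ 169.6705 billion.

$170 billion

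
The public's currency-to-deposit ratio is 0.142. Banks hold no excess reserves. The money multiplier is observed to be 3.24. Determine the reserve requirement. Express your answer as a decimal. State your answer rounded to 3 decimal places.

Using m = 3.24. Since m = (1 + c)/(c + rr + e), the denominator satisfies c + rr + e = (1 + c)/m = (1 + 0.142) / 3.24 ≈ 0.352469.
With c = 0.142 and e = 0, the reserve requirement is 0.352469 − 0.142 − 0 = 0.210469.

0.210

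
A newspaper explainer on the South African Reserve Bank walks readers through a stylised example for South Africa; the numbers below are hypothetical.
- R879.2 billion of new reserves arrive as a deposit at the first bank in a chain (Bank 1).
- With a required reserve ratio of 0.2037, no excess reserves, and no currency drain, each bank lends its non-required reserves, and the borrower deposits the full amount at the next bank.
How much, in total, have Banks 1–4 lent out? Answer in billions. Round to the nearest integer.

R2055 billion

Bank i lends (1 − rr)^i of the original deposit: Bank 1 lends 879.2·0.7963 ≈ 700.1070, Bank 2 lends 879.2·0.7963² ≈ 557.4952, and so on.
Summing a geometric series: total = 879.2·[0.7963·(1 − 0.7963^4) / (1 − 0.7963)] ≈ 2055.0397 billion.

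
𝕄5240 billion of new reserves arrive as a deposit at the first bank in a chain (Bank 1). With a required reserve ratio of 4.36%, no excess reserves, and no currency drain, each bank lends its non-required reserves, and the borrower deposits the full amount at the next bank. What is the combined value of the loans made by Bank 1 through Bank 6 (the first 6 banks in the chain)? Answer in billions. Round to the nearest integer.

Bank i lends (1 − rr)^i of the original deposit: Bank 1 lends 5240·0.9564 = 5011.5360, Bank 2 lends 5240·0.9564² ≈ 4793.0330, and so on.
Summing a geometric series: total = 5240·[0.9564·(1 − 0.9564^6) / (1 − 0.9564)] ≈ 26976.0834 billion.

𝕄26976 billion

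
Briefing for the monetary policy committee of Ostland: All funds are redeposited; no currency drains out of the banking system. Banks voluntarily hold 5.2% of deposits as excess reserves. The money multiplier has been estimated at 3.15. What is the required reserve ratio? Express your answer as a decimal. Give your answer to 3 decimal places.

0.265

Using m = 3.15. Since m = (1 + c)/(c + rr + e), the denominator satisfies c + rr + e = (1 + c)/m = (1 + 0) / 3.15 ≈ 0.317460.
With c = 0 and e = 0.052, the required reserve ratio is 0.317460 − 0 − 0.052 = 0.26546.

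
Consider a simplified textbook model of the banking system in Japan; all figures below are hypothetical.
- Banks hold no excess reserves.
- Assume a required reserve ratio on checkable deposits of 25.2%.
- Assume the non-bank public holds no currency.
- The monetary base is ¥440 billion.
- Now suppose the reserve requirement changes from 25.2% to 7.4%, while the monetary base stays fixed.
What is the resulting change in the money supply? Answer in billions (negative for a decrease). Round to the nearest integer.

¥4200 billion

Initially m₁ = 1 / (0.252) ≈ 3.9683, so M₁ = 3.9683 × 440 = 1746.052 billion.
After the change m₂ = 1 / (0.074) ≈ 13.5135, so M₂ = 13.5135 × 440 = 5945.94 billion.
ΔM = M₂ − M₁ = 5945.94 − 1746.052 = 4199.888 billion.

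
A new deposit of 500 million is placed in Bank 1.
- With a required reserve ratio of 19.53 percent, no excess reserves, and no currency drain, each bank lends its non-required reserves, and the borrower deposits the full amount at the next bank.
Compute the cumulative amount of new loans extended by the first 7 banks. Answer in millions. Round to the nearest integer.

Bank i lends (1 − rr)^i of the original deposit: Bank 1 lends 500·0.8047 = 402.3500, Bank 2 lends 500·0.8047² ≈ 323.7710, and so on.
Summing a geometric series: total = 500·[0.8047·(1 − 0.8047^7) / (1 − 0.8047)] ≈ 1610.0320 million.

1610 million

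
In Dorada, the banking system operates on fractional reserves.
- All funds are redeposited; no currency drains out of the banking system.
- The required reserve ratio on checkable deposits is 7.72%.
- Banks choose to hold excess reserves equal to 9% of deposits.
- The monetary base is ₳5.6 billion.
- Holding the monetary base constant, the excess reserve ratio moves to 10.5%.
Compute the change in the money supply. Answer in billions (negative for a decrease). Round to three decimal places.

Initially m₁ = 1 / (0.0772 + 0.09) ≈ 5.98086, so M₁ = 5.98086 × 5.6 ≈ 33.4928 billion.
After the change m₂ = 1 / (0.0772 + 0.105) ≈ 5.48847, so M₂ = 5.48847 × 5.6 ≈ 30.7354 billion.
ΔM = M₂ − M₁ = 30.7354 − 33.4928 = -2.7574 billion.

-2.757 billion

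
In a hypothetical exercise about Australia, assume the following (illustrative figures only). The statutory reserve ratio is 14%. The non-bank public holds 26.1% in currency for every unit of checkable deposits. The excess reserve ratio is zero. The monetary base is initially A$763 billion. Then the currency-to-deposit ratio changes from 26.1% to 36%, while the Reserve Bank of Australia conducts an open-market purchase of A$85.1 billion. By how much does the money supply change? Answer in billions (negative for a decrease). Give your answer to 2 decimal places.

Before: m₁ = (1 + 0.261) / (0.14 + 0.261) ≈ 3.144638, MB₁ = 763, so M₁ = 3.144638 × 763 ≈ 2399.3588 billion.
After: m₂ = (1 + 0.36) / (0.14 + 0.36) = 2.72, MB₂ = 763 + 85.1 = 848.1, so M₂ = 2.72 × 848.1 = 2306.832 billion.
ΔM = M₂ − M₁ = 2306.832 − 2399.3588 = -92.5268 billion.

-92.53 billion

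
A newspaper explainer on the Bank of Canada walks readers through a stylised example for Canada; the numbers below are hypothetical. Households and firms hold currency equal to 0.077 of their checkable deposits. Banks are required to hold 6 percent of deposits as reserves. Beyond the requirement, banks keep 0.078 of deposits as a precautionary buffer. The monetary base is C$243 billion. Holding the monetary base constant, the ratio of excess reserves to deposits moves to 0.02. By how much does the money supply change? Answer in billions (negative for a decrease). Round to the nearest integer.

Initially m₁ = (1 + 0.077) / (0.06 + 0.078 + 0.077) ≈ 5.0093, so M₁ = 5.0093 × 243 = 1217.2599 billion.
After the change m₂ = (1 + 0.077) / (0.06 + 0.02 + 0.077) ≈ 6.8599, so M₂ = 6.8599 × 243 = 1666.9557 billion.
ΔM = M₂ − M₁ = 1666.9557 − 1217.2599 = 449.6958 billion.

C$450 billion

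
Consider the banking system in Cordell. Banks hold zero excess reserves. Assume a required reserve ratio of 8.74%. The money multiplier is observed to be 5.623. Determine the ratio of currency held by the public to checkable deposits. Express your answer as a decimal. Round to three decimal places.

0.110

Using m = 5.623. From m = (1 + c)/(c + rr + e), rearranging gives 1 + c = m·(c + rr + e), so c·(1 − m) = m·(rr + e) − 1.
Hence c = [m·(rr + e) − 1]/(1 − m) = [5.623 × (0.0874 + 0) − 1] / (1 − 5.623) ≈ 0.110004.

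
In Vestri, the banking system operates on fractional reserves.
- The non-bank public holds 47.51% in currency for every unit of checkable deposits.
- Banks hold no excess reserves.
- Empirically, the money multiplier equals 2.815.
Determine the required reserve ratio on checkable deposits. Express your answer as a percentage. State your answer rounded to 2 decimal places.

Using m = 2.815. Since m = (1 + c)/(c + rr + e), the denominator satisfies c + rr + e = (1 + c)/m = (1 + 0.4751) / 2.815 ≈ 0.524014.
With c = 0.4751 and e = 0, the required reserve ratio on checkable deposits is 0.524014 − 0.4751 − 0 = 0.048914.

4.89%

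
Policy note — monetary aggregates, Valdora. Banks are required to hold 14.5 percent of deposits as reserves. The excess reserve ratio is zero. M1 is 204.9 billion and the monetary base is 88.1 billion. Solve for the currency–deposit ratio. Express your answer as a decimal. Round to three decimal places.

Using m = M/MB = 204.9/88.1 ≈ 2.325766. From m = (1 + c)/(c + rr + e), rearranging gives 1 + c = m·(c + rr + e), so c·(1 − m) = m·(rr + e) − 1.
Hence c = [m·(rr + e) − 1]/(1 − m) = [2.325766 × (0.145 + 0) − 1] / (1 − 2.325766) ≈ 0.499910.

0.500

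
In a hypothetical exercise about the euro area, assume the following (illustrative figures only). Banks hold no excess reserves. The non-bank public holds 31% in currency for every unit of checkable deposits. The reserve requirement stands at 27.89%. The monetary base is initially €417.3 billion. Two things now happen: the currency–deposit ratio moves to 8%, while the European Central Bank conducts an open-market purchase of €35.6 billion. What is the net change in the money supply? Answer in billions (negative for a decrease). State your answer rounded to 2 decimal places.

Before: m₁ = (1 + 0.31) / (0.2789 + 0.31) ≈ 2.224486, MB₁ = 417.3, so M₁ = 2.224486 × 417.3 ≈ 928.278 billion.
After: m₂ = (1 + 0.08) / (0.2789 + 0.08) ≈ 3.009195, MB₂ = 417.3 + 35.6 = 452.9, so M₂ = 3.009195 × 452.9 ≈ 1362.8644 billion.
ΔM = M₂ − M₁ = 1362.8644 − 928.278 = 434.5864 billion.

€434.59 billion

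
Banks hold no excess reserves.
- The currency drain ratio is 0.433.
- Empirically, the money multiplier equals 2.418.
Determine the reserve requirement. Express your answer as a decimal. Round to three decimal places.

Using m = 2.418. Since m = (1 + c)/(c + rr + e), the denominator satisfies c + rr + e = (1 + c)/m = (1 + 0.433) / 2.418 ≈ 0.592639.
With c = 0.433 and e = 0, the reserve requirement is 0.592639 − 0.433 − 0 = 0.159639.

0.160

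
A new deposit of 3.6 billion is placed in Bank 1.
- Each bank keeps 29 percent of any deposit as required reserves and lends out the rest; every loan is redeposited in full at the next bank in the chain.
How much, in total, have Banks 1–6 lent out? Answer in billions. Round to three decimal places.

Bank i lends (1 − rr)^i of the original deposit: Bank 1 lends 3.6·0.7100 = 2.5560, Bank 2 lends 3.6·0.7100² ≈ 1.8148, and so on.
Summing a geometric series: total = 3.6·[0.7100·(1 − 0.7100^6) / (1 − 0.7100)] ≈ 7.6847 billion.

7.685 billion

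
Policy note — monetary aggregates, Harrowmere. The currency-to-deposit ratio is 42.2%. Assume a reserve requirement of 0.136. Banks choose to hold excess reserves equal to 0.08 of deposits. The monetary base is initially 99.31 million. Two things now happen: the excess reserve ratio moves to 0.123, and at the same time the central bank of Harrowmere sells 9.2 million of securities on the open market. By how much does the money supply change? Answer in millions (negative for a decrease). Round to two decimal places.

-33.19 million

Before: m₁ = (1 + 0.422) / (0.136 + 0.08 + 0.422) ≈ 2.22884, MB₁ = 99.31, so M₁ = 2.22884 × 99.31 ≈ 221.3461 million.
After: m₂ = (1 + 0.422) / (0.136 + 0.123 + 0.422) ≈ 2.08811, MB₂ = 99.31 − 9.2 = 90.11, so M₂ = 2.08811 × 90.11 ≈ 188.1596 million.
ΔM = M₂ − M₁ = 188.1596 − 221.3461 = -33.1865 million.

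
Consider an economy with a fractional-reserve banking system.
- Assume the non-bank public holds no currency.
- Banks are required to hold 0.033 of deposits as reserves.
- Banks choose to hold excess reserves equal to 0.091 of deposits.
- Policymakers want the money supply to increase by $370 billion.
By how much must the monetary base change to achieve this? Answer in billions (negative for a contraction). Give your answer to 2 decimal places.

The money multiplier is m = 1 / (rr + e) = 1 / (0.033 + 0.091) ≈ 8.064516.
ΔMB = ΔM / m = (+370) / 8.064516 ≈ 45.88 billion.

$45.88 billion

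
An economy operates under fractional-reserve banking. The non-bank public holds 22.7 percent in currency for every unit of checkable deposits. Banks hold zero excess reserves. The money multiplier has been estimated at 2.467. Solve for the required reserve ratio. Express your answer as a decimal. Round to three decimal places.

Using m = 2.467. Since m = (1 + c)/(c + rr + e), the denominator satisfies c + rr + e = (1 + c)/m = (1 + 0.227) / 2.467 ≈ 0.497365.
With c = 0.227 and e = 0, the required reserve ratio is 0.497365 − 0.227 − 0 = 0.270365.

0.270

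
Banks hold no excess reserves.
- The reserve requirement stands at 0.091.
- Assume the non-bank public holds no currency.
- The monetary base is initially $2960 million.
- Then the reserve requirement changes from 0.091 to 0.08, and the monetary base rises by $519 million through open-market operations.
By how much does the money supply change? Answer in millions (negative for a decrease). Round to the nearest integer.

Before: m₁ = 1 / (0.091) ≈ 10.98901, MB₁ = 2960, so M₁ = 10.98901 × 2960 = 32527.4696 million.
After: m₂ = 1 / (0.08) = 12.5, MB₂ = 2960 + 519 = 3479, so M₂ = 12.5 × 3479 = 43487.5 million.
ΔM = M₂ − M₁ = 43487.5 − 32527.4696 = 10960.0304 million.

$10960 million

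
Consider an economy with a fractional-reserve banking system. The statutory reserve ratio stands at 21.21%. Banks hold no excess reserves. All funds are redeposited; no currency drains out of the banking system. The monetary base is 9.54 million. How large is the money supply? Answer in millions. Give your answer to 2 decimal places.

44.98 million

With no currency drain or excess reserves, the money multiplier is m = 1/rr = 1/0.2121 ≈ 4.7148.
Money supply M = m × MB = 4.7148 × 9.54 ≈ 44.9792 million.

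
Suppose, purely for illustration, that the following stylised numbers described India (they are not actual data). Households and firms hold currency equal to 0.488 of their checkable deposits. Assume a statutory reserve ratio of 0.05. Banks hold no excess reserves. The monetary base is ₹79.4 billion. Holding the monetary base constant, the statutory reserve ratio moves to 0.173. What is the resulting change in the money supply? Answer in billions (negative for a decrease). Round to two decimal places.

Initially m₁ = (1 + 0.488) / (0.05 + 0.488) ≈ 2.76580, so M₁ = 2.76580 × 79.4 ≈ 219.6045 billion.
After the change m₂ = (1 + 0.488) / (0.173 + 0.488) ≈ 2.25113, so M₂ = 2.25113 × 79.4 ≈ 178.7397 billion.
ΔM = M₂ − M₁ = 178.7397 − 219.6045 = -40.8648 billion.

-40.86 billion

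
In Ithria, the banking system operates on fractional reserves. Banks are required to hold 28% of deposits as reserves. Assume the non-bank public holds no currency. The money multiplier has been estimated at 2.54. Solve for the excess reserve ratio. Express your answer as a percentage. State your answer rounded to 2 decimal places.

11.37%

Using m = 2.54. Since m = (1 + c)/(c + rr + e), the denominator satisfies c + rr + e = (1 + c)/m = (1 + 0) / 2.54 ≈ 0.393701.
With c = 0 and rr = 0.28, the excess reserve ratio is 0.393701 − 0 − 0.28 = 0.113701.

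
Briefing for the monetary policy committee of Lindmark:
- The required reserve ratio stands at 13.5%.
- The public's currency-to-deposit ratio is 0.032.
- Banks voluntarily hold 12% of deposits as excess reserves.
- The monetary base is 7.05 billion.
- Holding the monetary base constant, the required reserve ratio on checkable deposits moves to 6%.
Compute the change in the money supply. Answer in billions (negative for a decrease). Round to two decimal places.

Initially m₁ = (1 + 0.032) / (0.135 + 0.12 + 0.032) ≈ 3.5958, so M₁ = 3.5958 × 7.05 ≈ 25.3504 billion.
After the change m₂ = (1 + 0.032) / (0.06 + 0.12 + 0.032) ≈ 4.8679, so M₂ = 4.8679 × 7.05 ≈ 34.3187 billion.
ΔM = M₂ − M₁ = 34.3187 − 25.3504 = 8.9683 billion.

8.97 billion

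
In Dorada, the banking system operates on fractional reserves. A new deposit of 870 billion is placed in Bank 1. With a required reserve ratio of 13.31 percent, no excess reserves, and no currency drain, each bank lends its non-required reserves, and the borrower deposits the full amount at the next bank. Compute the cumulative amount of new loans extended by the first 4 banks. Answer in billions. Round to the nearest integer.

2466 billion

Bank i lends (1 − rr)^i of the original deposit: Bank 1 lends 870·0.8669 = 754.2030, Bank 2 lends 870·0.8669² ≈ 653.8186, and so on.
Summing a geometric series: total = 870·[0.8669·(1 − 0.8669^4) / (1 − 0.8669)] ≈ 2466.1718 billion.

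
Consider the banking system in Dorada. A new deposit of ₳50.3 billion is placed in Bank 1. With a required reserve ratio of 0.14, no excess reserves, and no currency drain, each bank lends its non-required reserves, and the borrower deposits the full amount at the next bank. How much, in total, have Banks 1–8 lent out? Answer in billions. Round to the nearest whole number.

₳217 billion

Bank i lends (1 − rr)^i of the original deposit: Bank 1 lends 50.3·0.8600 = 43.2580, Bank 2 lends 50.3·0.8600² ≈ 37.2019, and so on.
Summing a geometric series: total = 50.3·[0.8600·(1 − 0.8600^8) / (1 − 0.8600)] ≈ 216.5316 billion.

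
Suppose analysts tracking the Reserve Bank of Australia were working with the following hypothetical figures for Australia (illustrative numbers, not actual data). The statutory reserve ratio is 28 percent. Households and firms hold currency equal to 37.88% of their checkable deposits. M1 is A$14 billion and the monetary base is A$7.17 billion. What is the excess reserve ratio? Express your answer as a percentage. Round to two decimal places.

Using m = M/MB = 14/7.17 ≈ 1.952580. Since m = (1 + c)/(c + rr + e), the denominator satisfies c + rr + e = (1 + c)/m = (1 + 0.3788) / 1.952580 ≈ 0.706143.
With c = 0.3788 and rr = 0.28, the excess reserve ratio is 0.706143 − 0.3788 − 0.28 = 0.047343.

4.73%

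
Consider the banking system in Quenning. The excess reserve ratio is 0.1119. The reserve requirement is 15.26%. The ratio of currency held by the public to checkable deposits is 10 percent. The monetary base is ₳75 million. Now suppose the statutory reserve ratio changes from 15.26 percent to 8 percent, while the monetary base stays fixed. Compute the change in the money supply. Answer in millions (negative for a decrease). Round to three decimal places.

Initially m₁ = (1 + 0.1) / (0.1526 + 0.1119 + 0.1) ≈ 3.017833, so M₁ = 3.017833 × 75 ≈ 226.3375 million.
After the change m₂ = (1 + 0.1) / (0.08 + 0.1119 + 0.1) ≈ 3.768414, so M₂ = 3.768414 × 75 ≈ 282.6311 million.
ΔM = M₂ − M₁ = 282.6311 − 226.3375 = 56.2936 million.

₳56.294 million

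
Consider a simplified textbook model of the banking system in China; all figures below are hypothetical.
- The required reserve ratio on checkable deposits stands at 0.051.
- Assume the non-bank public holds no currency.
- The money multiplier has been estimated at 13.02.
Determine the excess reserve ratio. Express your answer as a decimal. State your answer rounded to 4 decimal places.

Using m = 13.02. Since m = (1 + c)/(c + rr + e), the denominator satisfies c + rr + e = (1 + c)/m = (1 + 0) / 13.02 ≈ 0.076805.
With c = 0 and rr = 0.051, the excess reserve ratio is 0.076805 − 0 − 0.051 = 0.025805.

0.0258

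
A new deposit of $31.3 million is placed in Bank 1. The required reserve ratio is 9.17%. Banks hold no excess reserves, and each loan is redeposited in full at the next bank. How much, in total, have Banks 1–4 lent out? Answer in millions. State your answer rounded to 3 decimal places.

Bank i lends (1 − rr)^i of the original deposit: Bank 1 lends 31.3·0.9083 ≈ 28.4298, Bank 2 lends 31.3·0.9083² ≈ 25.8228, and so on.
Summing a geometric series: total = 31.3·[0.9083·(1 − 0.9083^4) / (1 − 0.9083)] ≈ 99.0114 million.

$99.011 million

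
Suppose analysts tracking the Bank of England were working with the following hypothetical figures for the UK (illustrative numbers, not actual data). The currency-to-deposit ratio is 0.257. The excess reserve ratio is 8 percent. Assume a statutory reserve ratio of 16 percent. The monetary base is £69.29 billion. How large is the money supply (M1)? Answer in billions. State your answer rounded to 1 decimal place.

£175.2 billion

The money multiplier is m = (1 + c) / (rr + e + c) = (1 + 0.257) / (0.16 + 0.08 + 0.257) ≈ 2.5292.
So M = m × MB = 2.5292 × 69.29 ≈ 175.2483 billion.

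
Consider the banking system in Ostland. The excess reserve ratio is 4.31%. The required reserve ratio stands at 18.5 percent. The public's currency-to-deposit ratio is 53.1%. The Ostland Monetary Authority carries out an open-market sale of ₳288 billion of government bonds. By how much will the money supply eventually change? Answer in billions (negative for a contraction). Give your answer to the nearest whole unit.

-581 billion

The money multiplier is m = (1 + c) / (rr + e + c) = (1 + 0.531) / (0.185 + 0.0431 + 0.531) ≈ 2.0169.
The sale removes 288 billion of base, so ΔM = m × ΔMB = 2.0169 × (−288) = -580.8672 billion.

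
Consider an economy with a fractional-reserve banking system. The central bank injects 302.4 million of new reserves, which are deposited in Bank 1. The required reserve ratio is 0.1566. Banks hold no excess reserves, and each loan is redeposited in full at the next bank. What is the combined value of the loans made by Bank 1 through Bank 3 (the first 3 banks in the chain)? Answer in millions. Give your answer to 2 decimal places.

Bank i lends (1 − rr)^i of the original deposit: Bank 1 lends 302.4·0.8434 ≈ 255.0442, Bank 2 lends 302.4·0.8434² ≈ 215.1042, and so on.
Summing a geometric series: total = 302.4·[0.8434·(1 − 0.8434^3) / (1 − 0.8434)] ≈ 651.5673 million.

651.57 million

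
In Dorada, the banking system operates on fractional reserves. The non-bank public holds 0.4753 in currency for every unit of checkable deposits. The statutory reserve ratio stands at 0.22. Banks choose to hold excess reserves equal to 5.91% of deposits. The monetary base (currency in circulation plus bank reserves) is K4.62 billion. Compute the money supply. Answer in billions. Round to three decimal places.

The money multiplier is m = (1 + c) / (rr + e + c) = (1 + 0.4753) / (0.22 + 0.0591 + 0.4753) ≈ 1.95559.
So M = m × MB = 1.95559 × 4.62 ≈ 9.0348 billion.

K9.035 billion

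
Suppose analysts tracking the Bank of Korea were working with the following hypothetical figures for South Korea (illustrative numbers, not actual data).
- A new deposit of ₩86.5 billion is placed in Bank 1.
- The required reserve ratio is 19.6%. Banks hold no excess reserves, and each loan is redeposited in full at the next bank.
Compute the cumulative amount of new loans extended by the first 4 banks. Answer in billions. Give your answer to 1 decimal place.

₩206.6 billion

Bank i lends (1 − rr)^i of the original deposit: Bank 1 lends 86.5·0.8040 = 69.5460, Bank 2 lends 86.5·0.8040² ≈ 55.9150, and so on.
Summing a geometric series: total = 86.5·[0.8040·(1 − 0.8040^4) / (1 − 0.8040)] ≈ 206.5610 billion.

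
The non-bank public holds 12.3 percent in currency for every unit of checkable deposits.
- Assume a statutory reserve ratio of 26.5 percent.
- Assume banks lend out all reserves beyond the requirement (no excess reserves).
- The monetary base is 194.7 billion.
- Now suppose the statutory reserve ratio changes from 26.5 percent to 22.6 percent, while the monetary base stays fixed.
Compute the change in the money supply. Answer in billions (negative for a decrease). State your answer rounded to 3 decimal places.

62.973 billion

Initially m₁ = (1 + 0.123) / (0.265 + 0.123) ≈ 2.8943299, so M₁ = 2.8943299 × 194.7 ≈ 563.526 billion.
After the change m₂ = (1 + 0.123) / (0.226 + 0.123) ≈ 3.2177650, so M₂ = 3.2177650 × 194.7 ≈ 626.4988 billion.
ΔM = M₂ − M₁ = 626.4988 − 563.526 = 62.9728 billion.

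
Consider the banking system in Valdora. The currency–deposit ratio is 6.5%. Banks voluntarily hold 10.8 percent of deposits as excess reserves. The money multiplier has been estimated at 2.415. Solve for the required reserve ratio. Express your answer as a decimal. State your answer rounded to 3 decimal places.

Using m = 2.415. Since m = (1 + c)/(c + rr + e), the denominator satisfies c + rr + e = (1 + c)/m = (1 + 0.065) / 2.415 ≈ 0.440994.
With c = 0.065 and e = 0.108, the required reserve ratio is 0.440994 − 0.065 − 0.108 = 0.267994.

0.268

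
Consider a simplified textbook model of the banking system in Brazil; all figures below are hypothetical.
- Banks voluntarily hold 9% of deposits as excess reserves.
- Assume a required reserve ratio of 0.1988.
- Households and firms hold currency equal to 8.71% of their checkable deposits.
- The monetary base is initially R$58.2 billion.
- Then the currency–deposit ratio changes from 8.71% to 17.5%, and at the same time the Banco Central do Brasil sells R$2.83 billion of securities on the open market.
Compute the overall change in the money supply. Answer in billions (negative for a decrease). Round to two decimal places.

Before: m₁ = (1 + 0.0871) / (0.1988 + 0.09 + 0.0871) ≈ 2.89199, MB₁ = 58.2, so M₁ = 2.89199 × 58.2 ≈ 168.3138 billion.
After: m₂ = (1 + 0.175) / (0.1988 + 0.09 + 0.175) ≈ 2.53342, MB₂ = 58.2 − 2.83 = 55.37, so M₂ = 2.53342 × 55.37 ≈ 140.2755 billion.
ΔM = M₂ − M₁ = 140.2755 − 168.3138 = -28.0383 billion.

-28.04 billion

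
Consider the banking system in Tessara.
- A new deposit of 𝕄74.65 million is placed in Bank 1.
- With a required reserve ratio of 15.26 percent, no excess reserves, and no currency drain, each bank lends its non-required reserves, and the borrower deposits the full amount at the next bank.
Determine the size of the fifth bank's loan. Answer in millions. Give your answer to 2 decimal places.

𝕄32.62 million

Each bank lends a fraction (1 − rr) = 0.8474 of the deposit it receives, so Bank 5 receives 74.65·0.8474^4 and lends 74.65·0.8474^5 ≈ 32.6191 million.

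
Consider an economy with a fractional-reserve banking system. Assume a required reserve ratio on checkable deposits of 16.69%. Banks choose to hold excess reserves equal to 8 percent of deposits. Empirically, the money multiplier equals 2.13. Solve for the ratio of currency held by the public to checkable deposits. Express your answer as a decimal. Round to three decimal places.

0.420

Using m = 2.13. From m = (1 + c)/(c + rr + e), rearranging gives 1 + c = m·(c + rr + e), so c·(1 − m) = m·(rr + e) − 1.
Hence c = [m·(rr + e) − 1]/(1 − m) = [2.13 × (0.1669 + 0.08) − 1] / (1 − 2.13) ≈ 0.419560.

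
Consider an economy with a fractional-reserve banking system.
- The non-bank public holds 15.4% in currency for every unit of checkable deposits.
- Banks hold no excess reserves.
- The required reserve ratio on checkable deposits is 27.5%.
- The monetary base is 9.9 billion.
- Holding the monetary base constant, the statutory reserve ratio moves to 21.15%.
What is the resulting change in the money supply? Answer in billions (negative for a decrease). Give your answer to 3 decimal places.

4.627 billion

Initially m₁ = (1 + 0.154) / (0.275 + 0.154) ≈ 2.68998, so M₁ = 2.68998 × 9.9 ≈ 26.6308 billion.
After the change m₂ = (1 + 0.154) / (0.2115 + 0.154) ≈ 3.15732, so M₂ = 3.15732 × 9.9 ≈ 31.2575 billion.
ΔM = M₂ − M₁ = 31.2575 − 26.6308 = 4.6267 billion.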